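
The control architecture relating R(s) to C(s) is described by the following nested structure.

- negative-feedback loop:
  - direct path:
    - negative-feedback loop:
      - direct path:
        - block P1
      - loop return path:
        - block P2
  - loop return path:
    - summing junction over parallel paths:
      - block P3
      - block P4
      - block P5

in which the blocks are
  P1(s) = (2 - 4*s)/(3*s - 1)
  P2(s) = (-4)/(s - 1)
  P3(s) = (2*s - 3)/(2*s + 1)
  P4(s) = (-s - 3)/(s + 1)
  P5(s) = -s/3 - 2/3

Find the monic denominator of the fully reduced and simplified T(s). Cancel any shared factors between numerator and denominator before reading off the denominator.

Step 1 - apply the feedback formula to P1, P2; result (-4*s^2 + 6*s - 2)/(3*s^2 + 12*s - 7)
Step 2 - parallel reduction of P3, P4, P5; result (-2*s^3 - 7*s^2 - 31*s - 20)/(6*s^2 + 9*s + 3)
Step 3 - feedback reduction of [P1/(1+P1*P2)], (P3+P4+P5); result (-24*s^4 + 30*s^2 - 6)/(8*s^5 + 34*s^4 + 185*s^3 - 17*s^2 - 85*s + 19)
Step 3 gives the fully reduced T(s), with no common factor left to cancel. The denominator's leading coefficient is 8, so divide each of its coefficients by 8 to get the monic form.

Answer: s^5 + 17*s^4/4 + 185*s^3/8 - 17*s^2/8 - 85*s/8 + 19/8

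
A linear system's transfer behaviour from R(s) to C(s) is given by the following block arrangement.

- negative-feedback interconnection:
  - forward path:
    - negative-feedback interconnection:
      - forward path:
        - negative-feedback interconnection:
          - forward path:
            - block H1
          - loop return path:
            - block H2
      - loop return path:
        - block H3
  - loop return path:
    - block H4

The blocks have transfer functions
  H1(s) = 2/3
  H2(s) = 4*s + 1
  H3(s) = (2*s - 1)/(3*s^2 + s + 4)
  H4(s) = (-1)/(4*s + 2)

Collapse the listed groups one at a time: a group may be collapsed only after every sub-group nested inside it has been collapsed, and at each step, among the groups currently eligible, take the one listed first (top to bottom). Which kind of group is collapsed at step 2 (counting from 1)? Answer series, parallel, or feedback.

Step 1: feedback reduction of H1, H2
Step 2: feedback reduction of [H1/(1+H1*H2)], H3
Step 3: collapse the loop ([[H1/(1+H1*H2)]/(1+[H1/(1+H1*H2)]*H3)] forward, H4 return)
The group at step 2 is a feedback group.

Final answer: feedback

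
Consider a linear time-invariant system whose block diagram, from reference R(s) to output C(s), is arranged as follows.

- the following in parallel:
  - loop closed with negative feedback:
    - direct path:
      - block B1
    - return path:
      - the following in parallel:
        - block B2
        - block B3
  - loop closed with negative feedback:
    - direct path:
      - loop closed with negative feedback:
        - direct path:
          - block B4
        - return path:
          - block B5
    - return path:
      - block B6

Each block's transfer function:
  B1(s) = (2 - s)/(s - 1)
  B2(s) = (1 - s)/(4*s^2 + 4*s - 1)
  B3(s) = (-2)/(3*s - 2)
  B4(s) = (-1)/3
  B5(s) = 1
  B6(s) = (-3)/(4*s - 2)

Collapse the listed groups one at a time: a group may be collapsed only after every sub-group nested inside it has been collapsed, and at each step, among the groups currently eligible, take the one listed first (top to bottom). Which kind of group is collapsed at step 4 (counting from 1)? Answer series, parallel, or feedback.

Reducing step by step:

[1] parallel reduction of B2, B3
[2] collapse the loop (B1 forward, (B2+B3) return)
[3] apply the feedback formula to B4, B5
[4] collapse the loop ([B4/(1+B4*B5)] forward, B6 return)
[5] sum the parallel branches [B1/(1+B1*(B2+B3))], [[B4/(1+B4*B5)]/(1+[B4/(1+B4*B5)]*B6)]
At step 4 the group reduced is feedback.

Answer: feedback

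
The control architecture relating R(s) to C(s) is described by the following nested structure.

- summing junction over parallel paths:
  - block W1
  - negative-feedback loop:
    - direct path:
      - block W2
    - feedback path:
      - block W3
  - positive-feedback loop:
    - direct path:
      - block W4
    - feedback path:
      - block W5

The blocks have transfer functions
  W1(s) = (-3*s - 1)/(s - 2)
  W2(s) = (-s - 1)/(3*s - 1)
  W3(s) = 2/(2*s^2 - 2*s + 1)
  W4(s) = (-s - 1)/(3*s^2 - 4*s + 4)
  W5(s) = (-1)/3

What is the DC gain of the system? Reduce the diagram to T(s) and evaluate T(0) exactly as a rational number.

Step 1. collapse the loop (W2 forward, W3 return) -> (-2*s^3 + s - 1)/(6*s^3 - 8*s^2 + 3*s - 3)
Step 2. collapse the loop (W4 forward, W5 return) -> (-3*s - 3)/(9*s^2 - 13*s + 11)
Step 3. parallel reduction of W1, [W2/(1+W2*W3)], [W4/(1-W4*W5)] -> (-180*s^6 + 440*s^5 - 464*s^4 + 272*s^3 - 24*s^2 - 23*s + 37)/(54*s^6 - 258*s^5 + 497*s^4 - 548*s^3 + 380*s^2 - 177*s + 66)
DC gain: substitute s = 0 into T(s) from step 3: T(0) = 37/66.

Final answer: 37/66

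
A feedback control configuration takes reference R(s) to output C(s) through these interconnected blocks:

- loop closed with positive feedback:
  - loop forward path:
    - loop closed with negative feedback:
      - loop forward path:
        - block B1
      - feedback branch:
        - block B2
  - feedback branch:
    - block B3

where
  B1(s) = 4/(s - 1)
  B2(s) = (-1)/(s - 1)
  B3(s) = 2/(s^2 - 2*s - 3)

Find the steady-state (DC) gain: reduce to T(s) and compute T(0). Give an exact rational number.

Reducing step by step:

Step 1: reduce the feedback loop with forward B1 and return B2; result (4*s - 4)/(s^2 - 2*s - 3)
Step 2: apply the feedback formula to [B1/(1+B1*B2)], B3; result (4*s^3 - 12*s^2 - 4*s + 12)/(s^4 - 4*s^3 - 2*s^2 + 4*s + 17)
That last expression is T(s); at s = 0 only the constant terms survive, so T(0) = 12/17.

Answer: 12/17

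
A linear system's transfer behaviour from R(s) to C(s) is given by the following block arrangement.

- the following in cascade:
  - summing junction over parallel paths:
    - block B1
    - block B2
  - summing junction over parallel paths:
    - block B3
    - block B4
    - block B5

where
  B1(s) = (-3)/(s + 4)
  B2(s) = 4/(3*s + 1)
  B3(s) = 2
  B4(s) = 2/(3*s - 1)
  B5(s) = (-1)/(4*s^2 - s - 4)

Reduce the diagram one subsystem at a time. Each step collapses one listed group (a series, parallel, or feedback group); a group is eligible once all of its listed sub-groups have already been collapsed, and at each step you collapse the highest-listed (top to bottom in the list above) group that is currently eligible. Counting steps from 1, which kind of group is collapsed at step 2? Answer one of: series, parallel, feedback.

The answer is parallel.

Reasoning:
Step 1 - add B1, B2 (parallel)
Step 2 - sum the parallel branches B3, B4, B5
Step 3 - series reduction of (B1+B2), (B3+B4+B5)
Step 2: parallel.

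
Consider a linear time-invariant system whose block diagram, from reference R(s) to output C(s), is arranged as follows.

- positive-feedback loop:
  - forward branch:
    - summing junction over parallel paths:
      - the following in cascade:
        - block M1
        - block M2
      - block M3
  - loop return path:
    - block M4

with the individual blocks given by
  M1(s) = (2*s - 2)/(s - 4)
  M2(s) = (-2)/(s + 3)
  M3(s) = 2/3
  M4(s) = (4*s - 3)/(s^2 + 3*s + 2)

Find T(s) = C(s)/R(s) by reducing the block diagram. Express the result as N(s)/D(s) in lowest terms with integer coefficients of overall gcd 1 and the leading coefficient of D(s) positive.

Step 1 - combine M1, M2 in series gives (4 - 4*s)/(s^2 - s - 12)
Step 2 - combine (M1*M2), M3 in parallel gives (2*s^2 - 14*s - 12)/(3*s^2 - 3*s - 36)
Step 3 - feedback reduction of ((M1*M2)+M3), M4: this yields T(s), and no further normalization is needed

Answer: (2*s^4 - 8*s^3 - 50*s^2 - 64*s - 24)/(3*s^4 - 2*s^3 + 23*s^2 - 108*s - 108)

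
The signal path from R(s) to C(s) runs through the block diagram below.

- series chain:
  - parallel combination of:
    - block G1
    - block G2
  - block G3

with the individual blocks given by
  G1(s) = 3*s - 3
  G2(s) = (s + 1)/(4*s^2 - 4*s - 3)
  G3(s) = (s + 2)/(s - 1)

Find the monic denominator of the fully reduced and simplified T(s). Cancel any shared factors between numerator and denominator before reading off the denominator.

The answer is s^3 - 2*s^2 + s/4 + 3/4.

Reasoning:
[1] parallel reduction of G1, G2 -> (12*s^3 - 24*s^2 + 4*s + 10)/(4*s^2 - 4*s - 3)
[2] cascade (G1+G2), G3 -> (12*s^4 - 44*s^2 + 18*s + 20)/(4*s^3 - 8*s^2 + s + 3)
Step 2 gives the fully reduced T(s), with no common factor left to cancel. The denominator's leading coefficient is 4, so divide each of its coefficients by 4 to get the monic form.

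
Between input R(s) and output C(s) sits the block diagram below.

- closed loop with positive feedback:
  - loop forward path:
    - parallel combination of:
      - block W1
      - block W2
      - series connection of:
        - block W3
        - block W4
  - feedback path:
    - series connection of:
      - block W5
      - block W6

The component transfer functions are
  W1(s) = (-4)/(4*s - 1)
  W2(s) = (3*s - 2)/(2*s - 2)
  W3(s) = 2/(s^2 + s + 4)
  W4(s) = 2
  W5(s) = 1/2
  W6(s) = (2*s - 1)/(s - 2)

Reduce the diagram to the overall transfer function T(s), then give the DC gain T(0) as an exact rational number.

Reducing step by step:

Step 1 - series reduction of W3, W4 gives 4/(s^2 + s + 4)
Step 2 - parallel reduction of W1, W2, (W3*W4) gives (12*s^4 - 7*s^3 + 71*s^2 - 106*s + 48)/(8*s^4 - 2*s^3 + 24*s^2 - 38*s + 8)
Step 3 - combine W5, W6 in series gives (2*s - 1)/(2*s - 4)
Step 4 - collapse the loop ((W1+W2+(W3*W4)) forward, (W5*W6) return) gives (-24*s^5 + 62*s^4 - 170*s^3 + 496*s^2 - 520*s + 192)/(8*s^5 + 10*s^4 + 93*s^3 - 111*s^2 + 34*s - 16)
Step 4 gives the overall T(s). Then T(0) = 192/(-16) = -12.

Answer: -12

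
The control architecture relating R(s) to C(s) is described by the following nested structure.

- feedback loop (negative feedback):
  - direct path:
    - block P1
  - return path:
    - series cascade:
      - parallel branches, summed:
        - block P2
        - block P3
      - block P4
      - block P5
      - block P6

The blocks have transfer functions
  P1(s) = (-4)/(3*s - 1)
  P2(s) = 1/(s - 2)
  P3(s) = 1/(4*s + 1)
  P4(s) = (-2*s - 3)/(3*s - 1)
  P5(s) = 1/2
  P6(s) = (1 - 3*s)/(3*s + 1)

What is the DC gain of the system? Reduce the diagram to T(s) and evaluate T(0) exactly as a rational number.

Step 1: parallel reduction of P2, P3; result (5*s - 1)/(4*s^2 - 7*s - 2)
Step 2: multiply (P2+P3), P4, P5, P6 (series); result (10*s^2 + 13*s - 3)/(24*s^3 - 34*s^2 - 26*s - 4)
Step 3: apply the feedback formula to P1, ((P2+P3)*P4*P5*P6); result (-48*s^3 + 68*s^2 + 52*s + 8)/(36*s^4 - 63*s^3 - 42*s^2 - 19*s + 8)
Step 3 gives the overall T(s). Then T(0) = 8/8 = 1.

Hence the answer: 1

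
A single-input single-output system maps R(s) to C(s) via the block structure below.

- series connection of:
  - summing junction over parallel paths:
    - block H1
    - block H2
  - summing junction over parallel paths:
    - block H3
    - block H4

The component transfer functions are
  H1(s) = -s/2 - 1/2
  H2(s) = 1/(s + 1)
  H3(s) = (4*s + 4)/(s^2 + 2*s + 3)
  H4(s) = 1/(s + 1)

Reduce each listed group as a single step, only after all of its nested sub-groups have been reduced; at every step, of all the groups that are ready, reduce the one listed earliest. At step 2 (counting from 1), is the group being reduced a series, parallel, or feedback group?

Answer: parallel

Working:
Step 1: sum the parallel branches H1, H2
Step 2: combine H3, H4 in parallel
Step 3: combine (H1+H2), (H3+H4) in series
At step 2 the group reduced is parallel.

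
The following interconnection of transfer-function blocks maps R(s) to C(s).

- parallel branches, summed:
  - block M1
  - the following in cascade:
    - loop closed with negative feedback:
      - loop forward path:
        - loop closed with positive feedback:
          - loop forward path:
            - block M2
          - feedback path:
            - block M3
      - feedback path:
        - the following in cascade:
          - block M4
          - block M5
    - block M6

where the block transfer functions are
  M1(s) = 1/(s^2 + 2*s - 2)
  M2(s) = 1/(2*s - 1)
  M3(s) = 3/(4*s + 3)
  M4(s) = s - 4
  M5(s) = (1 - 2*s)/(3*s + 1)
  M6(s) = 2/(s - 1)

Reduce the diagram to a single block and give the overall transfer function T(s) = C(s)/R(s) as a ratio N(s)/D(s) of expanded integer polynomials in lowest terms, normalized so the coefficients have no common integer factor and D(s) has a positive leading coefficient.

(1) feedback reduction of M2, M3 -> (4*s + 3)/(8*s^2 + 2*s - 6)
(2) series reduction of M4, M5 -> (-2*s^2 + 9*s - 4)/(3*s + 1)
(3) reduce the feedback loop with forward [M2/(1-M2*M3)] and return (M4*M5) -> (12*s^2 + 13*s + 3)/(16*s^3 + 44*s^2 - 5*s - 18)
(4) multiply [[M2/(1-M2*M3)]/(1+[M2/(1-M2*M3)]*(M4*M5))], M6 (series) -> (24*s^2 + 26*s + 6)/(16*s^4 + 28*s^3 - 49*s^2 - 13*s + 18)
(5) add M1, ([[M2/(1-M2*M3)]/(1+[M2/(1-M2*M3)]*(M4*M5))]*M6) (parallel), which is the overall transfer function T(s) = C(s)/R(s) in lowest terms

Answer: (40*s^4 + 102*s^3 - 39*s^2 - 53*s + 6)/(16*s^6 + 60*s^5 - 25*s^4 - 167*s^3 + 90*s^2 + 62*s - 36)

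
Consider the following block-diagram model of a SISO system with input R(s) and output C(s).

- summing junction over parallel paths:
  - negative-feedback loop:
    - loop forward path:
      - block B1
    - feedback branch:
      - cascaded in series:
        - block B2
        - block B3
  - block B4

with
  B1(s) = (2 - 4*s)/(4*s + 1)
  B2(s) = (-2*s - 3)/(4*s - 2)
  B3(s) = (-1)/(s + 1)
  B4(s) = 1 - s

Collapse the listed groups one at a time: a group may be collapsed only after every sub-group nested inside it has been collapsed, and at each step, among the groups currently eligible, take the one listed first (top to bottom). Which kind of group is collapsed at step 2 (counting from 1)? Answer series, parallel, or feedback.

1. series reduction of B2, B3
2. collapse the loop (B1 forward, (B2*B3) return)
3. sum the parallel branches [B1/(1+B1*(B2*B3))], B4
The group at step 2 is a feedback group.

Hence the answer: feedback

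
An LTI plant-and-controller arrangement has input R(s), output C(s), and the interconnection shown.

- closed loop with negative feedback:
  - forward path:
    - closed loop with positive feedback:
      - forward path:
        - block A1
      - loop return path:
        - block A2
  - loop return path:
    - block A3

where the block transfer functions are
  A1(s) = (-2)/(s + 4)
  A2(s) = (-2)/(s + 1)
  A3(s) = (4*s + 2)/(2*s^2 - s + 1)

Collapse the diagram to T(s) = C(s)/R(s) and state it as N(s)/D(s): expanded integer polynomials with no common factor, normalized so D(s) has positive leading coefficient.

The answer is (-4*s^3 - 2*s^2 - 2)/(2*s^4 + 9*s^3 - 12*s^2 - 7*s - 4).

Reasoning:
1. close the feedback loop around A1, A2; result (-2*s - 2)/(s^2 + 5*s)
2. reduce the feedback loop with forward [A1/(1-A1*A2)] and return A3 - this is the overall T(s), already in the required normalized form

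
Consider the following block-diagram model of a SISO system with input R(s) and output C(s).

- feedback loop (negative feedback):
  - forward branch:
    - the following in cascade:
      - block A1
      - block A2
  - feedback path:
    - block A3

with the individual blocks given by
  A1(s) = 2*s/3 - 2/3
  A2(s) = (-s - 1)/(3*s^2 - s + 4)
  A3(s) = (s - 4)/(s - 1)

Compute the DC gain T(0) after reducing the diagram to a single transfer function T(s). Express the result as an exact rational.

The answer is 1/10.

Reasoning:
Step 1: reduce the series chain A1, A2 gives (2 - 2*s^2)/(9*s^2 - 3*s + 12)
Step 2: apply the feedback formula to (A1*A2), A3 gives (2 - 2*s^2)/(7*s^2 + 3*s + 20)
That last expression is T(s); at s = 0 only the constant terms survive, so T(0) = 2/20 = 1/10.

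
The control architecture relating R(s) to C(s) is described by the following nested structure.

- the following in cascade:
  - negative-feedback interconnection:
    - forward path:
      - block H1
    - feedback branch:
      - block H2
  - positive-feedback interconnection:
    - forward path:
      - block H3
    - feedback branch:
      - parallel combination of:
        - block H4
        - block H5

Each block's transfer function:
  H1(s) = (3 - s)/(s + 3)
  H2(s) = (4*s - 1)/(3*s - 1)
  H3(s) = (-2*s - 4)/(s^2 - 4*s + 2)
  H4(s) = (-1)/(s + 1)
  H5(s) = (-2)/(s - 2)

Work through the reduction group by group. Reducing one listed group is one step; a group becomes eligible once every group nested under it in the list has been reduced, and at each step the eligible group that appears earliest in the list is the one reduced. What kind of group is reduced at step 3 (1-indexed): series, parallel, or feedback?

Answer: feedback

Working:
Step 1 - reduce the feedback loop with forward H1 and return H2
Step 2 - sum the parallel branches H4, H5
Step 3 - reduce the feedback loop with forward H3 and return (H4+H5)
Step 4 - series reduction of [H1/(1+H1*H2)], [H3/(1-H3*(H4+H5))]
The group at step 3 is a feedback group.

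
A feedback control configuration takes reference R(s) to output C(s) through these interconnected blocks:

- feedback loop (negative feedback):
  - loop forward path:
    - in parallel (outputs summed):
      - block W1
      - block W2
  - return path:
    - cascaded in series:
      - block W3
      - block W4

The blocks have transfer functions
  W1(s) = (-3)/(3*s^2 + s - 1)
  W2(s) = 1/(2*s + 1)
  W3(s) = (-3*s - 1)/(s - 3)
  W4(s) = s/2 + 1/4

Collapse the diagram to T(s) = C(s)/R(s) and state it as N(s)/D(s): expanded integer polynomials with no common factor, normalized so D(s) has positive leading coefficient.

Answer: (12*s^3 - 56*s^2 + 44*s + 48)/(6*s^4 - 37*s^3 - 18*s^2 + 33*s + 16)

Working:
[1] parallel reduction of W1, W2 gives (3*s^2 - 5*s - 4)/(6*s^3 + 5*s^2 - s - 1)
[2] series reduction of W3, W4 gives (-6*s^2 - 5*s - 1)/(4*s - 12)
[3] feedback reduction of (W1+W2), (W3*W4); the result is T(s) itself (integer coefficients, no common factor, positive leading denominator coefficient)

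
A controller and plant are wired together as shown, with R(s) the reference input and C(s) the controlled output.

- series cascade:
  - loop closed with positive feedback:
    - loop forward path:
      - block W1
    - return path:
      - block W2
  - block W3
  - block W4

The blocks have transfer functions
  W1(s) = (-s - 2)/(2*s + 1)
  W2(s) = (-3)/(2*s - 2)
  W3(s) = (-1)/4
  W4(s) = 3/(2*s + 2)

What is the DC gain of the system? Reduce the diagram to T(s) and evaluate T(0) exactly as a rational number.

Step 1: feedback reduction of W1, W2 gives (-2*s^2 - 2*s + 4)/(4*s^2 - 5*s - 8)
Step 2: reduce the series chain [W1/(1-W1*W2)], W3, W4 gives (3*s^2 + 3*s - 6)/(16*s^3 - 4*s^2 - 52*s - 32)
The step-2 result is T(s). Setting s = 0: T(0) = -6/(-32) = 3/16.

Answer: 3/16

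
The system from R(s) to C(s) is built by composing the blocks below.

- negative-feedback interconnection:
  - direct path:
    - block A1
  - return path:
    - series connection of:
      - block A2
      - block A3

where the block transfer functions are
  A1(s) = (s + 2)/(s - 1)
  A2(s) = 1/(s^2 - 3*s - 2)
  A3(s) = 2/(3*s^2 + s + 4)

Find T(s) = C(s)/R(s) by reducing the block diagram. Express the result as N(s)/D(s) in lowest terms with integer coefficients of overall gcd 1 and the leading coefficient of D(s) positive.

Step 1. series reduction of A2, A3 gives 2/(3*s^4 - 8*s^3 - 5*s^2 - 14*s - 8)
Step 2. close the feedback loop around A1, (A2*A3), which is the overall transfer function T(s) = C(s)/R(s) in lowest terms

Final answer: (3*s^5 - 2*s^4 - 21*s^3 - 24*s^2 - 36*s - 16)/(3*s^5 - 11*s^4 + 3*s^3 - 9*s^2 + 8*s + 12)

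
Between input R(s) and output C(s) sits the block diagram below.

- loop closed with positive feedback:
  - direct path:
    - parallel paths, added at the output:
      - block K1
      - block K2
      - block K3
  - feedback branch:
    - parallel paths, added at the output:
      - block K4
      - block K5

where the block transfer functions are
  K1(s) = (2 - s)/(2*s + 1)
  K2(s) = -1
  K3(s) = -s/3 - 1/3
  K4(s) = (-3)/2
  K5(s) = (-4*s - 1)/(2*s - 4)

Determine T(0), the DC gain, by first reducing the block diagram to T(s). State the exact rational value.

1. reduce the parallel group K1, K2, K3: (-2*s^2 - 12*s + 2)/(6*s + 3)
2. parallel reduction of K4, K5: (5 - 7*s)/(2*s - 4)
3. apply the feedback formula to (K1+K2+K3), (K4+K5): (2*s^3 + 8*s^2 - 26*s + 4)/(7*s^3 + 31*s^2 - 28*s + 11)
That last expression is T(s); at s = 0 only the constant terms survive, so T(0) = 4/11.

Therefore the answer is 4/11.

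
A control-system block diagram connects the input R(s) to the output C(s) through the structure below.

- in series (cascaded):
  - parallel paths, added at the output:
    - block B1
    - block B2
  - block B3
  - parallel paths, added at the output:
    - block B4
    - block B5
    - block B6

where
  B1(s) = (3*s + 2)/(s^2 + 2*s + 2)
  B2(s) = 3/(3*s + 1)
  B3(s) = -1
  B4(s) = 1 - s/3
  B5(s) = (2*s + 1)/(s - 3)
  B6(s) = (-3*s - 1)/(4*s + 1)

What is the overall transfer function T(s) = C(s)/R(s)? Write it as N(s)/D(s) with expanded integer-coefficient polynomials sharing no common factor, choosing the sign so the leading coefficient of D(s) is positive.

First reduce the diagram to T(s).

(1) add B1, B2 (parallel), giving (12*s^2 + 15*s + 8)/(3*s^3 + 7*s^2 + 8*s + 2)
(2) add B4, B5, B6 (parallel), giving (-4*s^3 + 38*s^2 + 12*s + 3)/(12*s^2 - 33*s - 9)
(3) cascade (B1+B2), B3, (B4+B5+B6): this yields T(s), and no further normalization is needed

Answer: (48*s^5 - 396*s^4 - 682*s^3 - 520*s^2 - 141*s - 24)/(36*s^5 - 15*s^4 - 162*s^3 - 303*s^2 - 138*s - 18)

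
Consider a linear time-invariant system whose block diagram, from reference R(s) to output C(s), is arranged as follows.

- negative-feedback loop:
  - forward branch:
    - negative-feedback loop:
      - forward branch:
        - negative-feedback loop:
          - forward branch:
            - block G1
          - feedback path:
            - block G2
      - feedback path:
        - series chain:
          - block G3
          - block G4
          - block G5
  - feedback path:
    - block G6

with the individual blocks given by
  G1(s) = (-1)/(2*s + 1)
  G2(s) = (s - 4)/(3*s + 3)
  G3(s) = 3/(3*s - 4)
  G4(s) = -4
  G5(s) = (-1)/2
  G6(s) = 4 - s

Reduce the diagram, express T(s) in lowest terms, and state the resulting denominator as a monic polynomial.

Answer: s^3 - 13*s^2/9 - 29*s/27 + 2/27

Working:
Step 1 - close the feedback loop around G1, G2 gives (-3*s - 3)/(6*s^2 + 8*s + 7)
Step 2 - reduce the series chain G3, G4, G5 gives 6/(3*s - 4)
Step 3 - feedback reduction of [G1/(1+G1*G2)], (G3*G4*G5) gives (-9*s^2 + 3*s + 12)/(18*s^3 - 29*s - 46)
Step 4 - close the feedback loop around [[G1/(1+G1*G2)]/(1+[G1/(1+G1*G2)]*(G3*G4*G5))], G6 gives (-9*s^2 + 3*s + 12)/(27*s^3 - 39*s^2 - 29*s + 2)
The result of step 4 is T(s) in lowest terms. Its denominator has leading coefficient 27; dividing the denominator through by 27 makes it monic.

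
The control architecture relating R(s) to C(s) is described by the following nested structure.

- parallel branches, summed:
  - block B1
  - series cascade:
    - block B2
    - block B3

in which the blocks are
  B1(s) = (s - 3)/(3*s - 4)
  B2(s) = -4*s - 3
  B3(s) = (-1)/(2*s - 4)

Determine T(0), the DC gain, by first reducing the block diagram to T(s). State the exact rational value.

First reduce the diagram to T(s).

Step 1 - multiply B2, B3 (series), giving (4*s + 3)/(2*s - 4)
Step 2 - parallel reduction of B1, (B2*B3), giving (14*s^2 - 17*s)/(6*s^2 - 20*s + 16)
Step 2 gives the overall T(s). Then T(0) = 0/16 = 0.

Answer: 0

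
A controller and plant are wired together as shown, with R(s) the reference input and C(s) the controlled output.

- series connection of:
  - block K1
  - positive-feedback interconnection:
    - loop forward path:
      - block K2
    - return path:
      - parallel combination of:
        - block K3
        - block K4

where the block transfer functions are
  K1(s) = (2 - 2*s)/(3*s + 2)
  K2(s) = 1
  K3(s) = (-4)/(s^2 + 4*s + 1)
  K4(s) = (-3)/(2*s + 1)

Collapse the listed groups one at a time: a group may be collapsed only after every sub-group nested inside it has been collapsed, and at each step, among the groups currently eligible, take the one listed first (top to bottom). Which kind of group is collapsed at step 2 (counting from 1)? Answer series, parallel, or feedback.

Step 1: add K3, K4 (parallel)
Step 2: reduce the feedback loop with forward K2 and return (K3+K4)
Step 3: cascade K1, [K2/(1-K2*(K3+K4))]
At step 2 the group reduced is feedback.

Therefore the answer is feedback.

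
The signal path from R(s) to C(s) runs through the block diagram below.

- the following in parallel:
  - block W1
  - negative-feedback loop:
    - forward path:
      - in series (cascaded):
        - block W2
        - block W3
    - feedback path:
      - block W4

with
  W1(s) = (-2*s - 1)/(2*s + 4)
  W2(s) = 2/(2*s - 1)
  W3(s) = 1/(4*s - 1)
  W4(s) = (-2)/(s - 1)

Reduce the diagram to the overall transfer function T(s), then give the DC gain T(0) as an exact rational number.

Answer: 3/20

Working:
Step 1 - cascade W2, W3: 2/(8*s^2 - 6*s + 1)
Step 2 - reduce the feedback loop with forward (W2*W3) and return W4: (2*s - 2)/(8*s^3 - 14*s^2 + 7*s - 5)
Step 3 - sum the parallel branches W1, [(W2*W3)/(1+(W2*W3)*W4)]: (-16*s^4 + 20*s^3 + 4*s^2 + 7*s - 3)/(16*s^4 + 4*s^3 - 42*s^2 + 18*s - 20)
That last expression is T(s); at s = 0 only the constant terms survive, so T(0) = -3/(-20) = 3/20.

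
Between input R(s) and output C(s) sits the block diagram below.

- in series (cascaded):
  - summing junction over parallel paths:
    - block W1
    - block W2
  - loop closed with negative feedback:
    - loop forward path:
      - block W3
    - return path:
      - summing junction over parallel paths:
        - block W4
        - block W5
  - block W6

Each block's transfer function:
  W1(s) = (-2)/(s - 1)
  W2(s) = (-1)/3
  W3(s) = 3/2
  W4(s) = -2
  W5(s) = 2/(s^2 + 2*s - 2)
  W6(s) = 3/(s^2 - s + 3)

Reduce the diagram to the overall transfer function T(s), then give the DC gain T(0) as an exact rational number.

Reducing step by step:

1. add W1, W2 (parallel) -> (-s - 5)/(3*s - 3)
2. parallel reduction of W4, W5 -> (-2*s^2 - 4*s + 6)/(s^2 + 2*s - 2)
3. collapse the loop (W3 forward, (W4+W5) return) -> (-3*s^2 - 6*s + 6)/(4*s^2 + 8*s - 14)
4. combine (W1+W2), [W3/(1+W3*(W4+W5))], W6 in series -> (3*s^3 + 21*s^2 + 24*s - 30)/(4*s^5 - 14*s^3 + 48*s^2 - 80*s + 42)
Evaluating the step-4 result (the overall T(s)) at s = 0 gives T(0) = -30/42 = -5/7.

Answer: -5/7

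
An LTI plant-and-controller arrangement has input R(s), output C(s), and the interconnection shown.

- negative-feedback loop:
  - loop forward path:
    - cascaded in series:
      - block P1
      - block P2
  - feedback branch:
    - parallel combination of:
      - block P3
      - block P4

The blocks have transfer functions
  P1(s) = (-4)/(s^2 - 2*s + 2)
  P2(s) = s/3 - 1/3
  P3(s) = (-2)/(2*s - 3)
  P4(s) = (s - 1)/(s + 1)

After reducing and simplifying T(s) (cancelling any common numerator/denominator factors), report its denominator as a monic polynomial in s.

[1] cascade P1, P2 -> (4 - 4*s)/(3*s^2 - 6*s + 6)
[2] add P3, P4 (parallel) -> (2*s^2 - 7*s + 1)/(2*s^2 - s - 3)
[3] apply the feedback formula to (P1*P2), (P3+P4) -> (-8*s^3 + 12*s^2 + 8*s - 12)/(6*s^4 - 23*s^3 + 45*s^2 - 20*s - 14)
That last expression is T(s), already simplified. Scaling its denominator by 1/6 (the reciprocal of the leading coefficient) yields the monic denominator.

Final answer: s^4 - 23*s^3/6 + 15*s^2/2 - 10*s/3 - 7/3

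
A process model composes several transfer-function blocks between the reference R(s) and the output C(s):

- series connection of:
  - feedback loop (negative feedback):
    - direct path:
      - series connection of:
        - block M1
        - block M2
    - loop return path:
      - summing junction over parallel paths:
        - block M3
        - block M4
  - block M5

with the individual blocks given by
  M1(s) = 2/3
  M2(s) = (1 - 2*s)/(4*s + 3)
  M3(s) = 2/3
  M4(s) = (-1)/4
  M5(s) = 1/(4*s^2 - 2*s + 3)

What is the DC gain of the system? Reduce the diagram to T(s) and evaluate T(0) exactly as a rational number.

The answer is 4/59.

Reasoning:
[1] multiply M1, M2 (series) gives (2 - 4*s)/(12*s + 9)
[2] parallel reduction of M3, M4 gives 5/12
[3] apply the feedback formula to (M1*M2), (M3+M4) gives (12 - 24*s)/(62*s + 59)
[4] series reduction of [(M1*M2)/(1+(M1*M2)*(M3+M4))], M5 gives (12 - 24*s)/(248*s^3 + 112*s^2 + 68*s + 177)
Evaluating the step-4 result (the overall T(s)) at s = 0 gives T(0) = 12/177 = 4/59.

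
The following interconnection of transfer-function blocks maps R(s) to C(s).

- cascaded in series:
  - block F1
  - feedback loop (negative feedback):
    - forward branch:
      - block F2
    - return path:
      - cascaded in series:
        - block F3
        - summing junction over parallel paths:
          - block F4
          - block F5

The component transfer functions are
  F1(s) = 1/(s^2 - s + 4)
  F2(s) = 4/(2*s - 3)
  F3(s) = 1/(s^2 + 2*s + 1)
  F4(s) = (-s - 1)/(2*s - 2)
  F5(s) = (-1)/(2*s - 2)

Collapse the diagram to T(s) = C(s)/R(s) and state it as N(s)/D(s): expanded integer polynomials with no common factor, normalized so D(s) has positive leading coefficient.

[1] combine F4, F5 in parallel = (-s - 2)/(2*s - 2)
[2] reduce the series chain F3, (F4+F5) = (-s - 2)/(2*s^3 + 2*s^2 - 2*s - 2)
[3] close the feedback loop around F2, (F3*(F4+F5)) = (4*s^3 + 4*s^2 - 4*s - 4)/(2*s^4 - s^3 - 5*s^2 - s - 1)
[4] cascade F1, [F2/(1+F2*(F3*(F4+F5)))]; the result is T(s) itself (integer coefficients, no common factor, positive leading denominator coefficient)

Final answer: (4*s^3 + 4*s^2 - 4*s - 4)/(2*s^6 - 3*s^5 + 4*s^4 - 20*s^2 - 3*s - 4)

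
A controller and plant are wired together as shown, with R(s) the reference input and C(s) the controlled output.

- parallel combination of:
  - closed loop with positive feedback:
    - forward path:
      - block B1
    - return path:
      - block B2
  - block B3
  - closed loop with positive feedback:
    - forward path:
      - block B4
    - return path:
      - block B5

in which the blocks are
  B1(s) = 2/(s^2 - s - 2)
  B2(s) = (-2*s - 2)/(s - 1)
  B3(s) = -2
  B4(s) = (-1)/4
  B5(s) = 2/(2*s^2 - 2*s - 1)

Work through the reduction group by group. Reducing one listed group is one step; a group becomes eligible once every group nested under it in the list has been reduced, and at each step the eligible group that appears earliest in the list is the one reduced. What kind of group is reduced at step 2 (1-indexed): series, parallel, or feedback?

Reducing step by step:

[1] collapse the loop (B1 forward, B2 return)
[2] feedback reduction of B4, B5
[3] parallel reduction of [B1/(1-B1*B2)], B3, [B4/(1-B4*B5)]
At step 2 the group reduced is feedback.

Answer: feedback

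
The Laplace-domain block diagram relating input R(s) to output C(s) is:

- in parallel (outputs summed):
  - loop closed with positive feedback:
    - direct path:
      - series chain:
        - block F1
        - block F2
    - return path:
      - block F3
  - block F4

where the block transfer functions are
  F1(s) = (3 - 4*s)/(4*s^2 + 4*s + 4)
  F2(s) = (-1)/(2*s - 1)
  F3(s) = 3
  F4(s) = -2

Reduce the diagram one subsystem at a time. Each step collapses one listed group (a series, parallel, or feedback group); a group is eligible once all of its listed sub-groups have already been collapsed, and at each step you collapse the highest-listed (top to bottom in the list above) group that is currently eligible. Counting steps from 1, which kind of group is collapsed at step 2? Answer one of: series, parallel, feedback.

(1) reduce the series chain F1, F2
(2) reduce the feedback loop with forward (F1*F2) and return F3
(3) add [(F1*F2)/(1-(F1*F2)*F3)], F4 (parallel)
At step 2 the group reduced is feedback.

Hence the answer: feedback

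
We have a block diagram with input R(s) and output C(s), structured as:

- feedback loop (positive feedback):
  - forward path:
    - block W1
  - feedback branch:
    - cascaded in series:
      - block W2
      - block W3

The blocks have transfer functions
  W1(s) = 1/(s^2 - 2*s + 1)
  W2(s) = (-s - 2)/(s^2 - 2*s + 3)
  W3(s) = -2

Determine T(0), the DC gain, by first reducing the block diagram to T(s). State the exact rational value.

First reduce the diagram to T(s).

Step 1: multiply W2, W3 (series) = (2*s + 4)/(s^2 - 2*s + 3)
Step 2: feedback reduction of W1, (W2*W3) = (s^2 - 2*s + 3)/(s^4 - 4*s^3 + 8*s^2 - 10*s - 1)
DC gain: substitute s = 0 into T(s) from step 2: T(0) = 3/(-1) = -3.

Answer: -3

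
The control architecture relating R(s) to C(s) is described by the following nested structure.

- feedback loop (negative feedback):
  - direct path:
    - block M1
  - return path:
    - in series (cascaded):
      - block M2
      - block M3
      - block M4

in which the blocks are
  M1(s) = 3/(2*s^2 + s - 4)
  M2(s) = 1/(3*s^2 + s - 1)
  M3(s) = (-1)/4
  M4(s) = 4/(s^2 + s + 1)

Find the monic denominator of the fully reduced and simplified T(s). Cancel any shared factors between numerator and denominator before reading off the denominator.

Answer: s^6 + 11*s^5/6 - s^4/3 - 13*s^3/6 - 7*s^2/3 - s/6 + 1/6

Working:
Step 1 - reduce the series chain M2, M3, M4, giving (-1)/(3*s^4 + 4*s^3 + 3*s^2 - 1)
Step 2 - collapse the loop (M1 forward, (M2*M3*M4) return), giving (9*s^4 + 12*s^3 + 9*s^2 - 3)/(6*s^6 + 11*s^5 - 2*s^4 - 13*s^3 - 14*s^2 - s + 1)
That last expression is T(s), already simplified. Scaling its denominator by 1/6 (the reciprocal of the leading coefficient) yields the monic denominator.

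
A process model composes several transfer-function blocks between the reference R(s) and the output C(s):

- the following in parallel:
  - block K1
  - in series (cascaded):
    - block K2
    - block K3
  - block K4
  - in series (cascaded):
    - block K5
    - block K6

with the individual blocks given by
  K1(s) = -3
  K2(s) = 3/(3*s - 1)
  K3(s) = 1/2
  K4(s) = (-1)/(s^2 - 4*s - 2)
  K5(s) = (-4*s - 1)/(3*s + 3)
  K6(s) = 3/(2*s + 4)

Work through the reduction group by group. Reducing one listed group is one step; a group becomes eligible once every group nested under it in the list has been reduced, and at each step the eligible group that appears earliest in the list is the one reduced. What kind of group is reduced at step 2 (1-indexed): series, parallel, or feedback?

Reducing step by step:

[1] combine K2, K3 in series
[2] multiply K5, K6 (series)
[3] combine K1, (K2*K3), K4, (K5*K6) in parallel
Step 2 collapses a series group.

Answer: series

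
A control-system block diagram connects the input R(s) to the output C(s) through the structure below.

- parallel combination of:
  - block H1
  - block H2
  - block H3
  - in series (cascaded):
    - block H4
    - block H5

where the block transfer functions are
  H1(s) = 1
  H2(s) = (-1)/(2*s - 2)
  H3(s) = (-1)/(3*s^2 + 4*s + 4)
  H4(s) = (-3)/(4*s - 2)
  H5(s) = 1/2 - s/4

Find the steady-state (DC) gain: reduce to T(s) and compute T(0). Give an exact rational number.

Answer: 2

Working:
Step 1 - series reduction of H4, H5 gives (3*s - 6)/(16*s - 8)
Step 2 - parallel reduction of H1, H2, H3, (H4*H5) gives (57*s^4 - 47*s^3 - 50*s^2 - 68*s + 64)/(48*s^4 - 8*s^3 - 8*s^2 - 64*s + 32)
Step 2 gives the overall T(s). Then T(0) = 64/32 = 2.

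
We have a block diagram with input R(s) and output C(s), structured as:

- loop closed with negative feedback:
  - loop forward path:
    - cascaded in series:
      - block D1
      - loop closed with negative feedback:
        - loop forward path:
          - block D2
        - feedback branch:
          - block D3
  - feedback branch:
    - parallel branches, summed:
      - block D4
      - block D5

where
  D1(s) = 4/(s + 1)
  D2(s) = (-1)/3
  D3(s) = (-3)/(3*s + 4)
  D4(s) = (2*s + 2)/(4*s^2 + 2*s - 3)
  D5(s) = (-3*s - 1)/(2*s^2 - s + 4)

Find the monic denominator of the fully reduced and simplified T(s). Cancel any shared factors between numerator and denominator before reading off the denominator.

Step 1. apply the feedback formula to D2, D3; result (-3*s - 4)/(9*s + 15)
Step 2. reduce the series chain D1, [D2/(1+D2*D3)]; result (-12*s - 16)/(9*s^2 + 24*s + 15)
Step 3. add D4, D5 (parallel); result (-8*s^3 - 8*s^2 + 13*s + 11)/(8*s^4 + 8*s^2 + 11*s - 12)
Step 4. feedback reduction of (D1*[D2/(1+D2*D3)]), (D4+D5); result (-96*s^5 - 128*s^4 - 96*s^3 - 260*s^2 - 32*s + 192)/(72*s^6 + 192*s^5 + 288*s^4 + 515*s^3 + 248*s^2 - 463*s - 356)
The result of step 4 is T(s) in lowest terms. Its denominator has leading coefficient 72; dividing the denominator through by 72 makes it monic.

Hence the answer: s^6 + 8*s^5/3 + 4*s^4 + 515*s^3/72 + 31*s^2/9 - 463*s/72 - 89/18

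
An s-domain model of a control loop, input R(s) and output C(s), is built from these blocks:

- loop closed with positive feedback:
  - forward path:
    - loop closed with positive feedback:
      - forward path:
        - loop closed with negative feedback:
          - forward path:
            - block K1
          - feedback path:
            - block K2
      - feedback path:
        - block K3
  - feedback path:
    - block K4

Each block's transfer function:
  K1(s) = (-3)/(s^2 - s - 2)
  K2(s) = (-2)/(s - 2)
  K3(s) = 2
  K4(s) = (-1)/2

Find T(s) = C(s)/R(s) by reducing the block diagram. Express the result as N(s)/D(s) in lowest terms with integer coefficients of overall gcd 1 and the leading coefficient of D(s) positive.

(1) reduce the feedback loop with forward K1 and return K2; result (6 - 3*s)/(s^3 - 3*s^2 + 10)
(2) close the feedback loop around [K1/(1+K1*K2)], K3; result (6 - 3*s)/(s^3 - 3*s^2 + 6*s - 2)
(3) apply the feedback formula to [[K1/(1+K1*K2)]/(1-[K1/(1+K1*K2)]*K3)], K4: this yields T(s), and no further normalization is needed

Therefore the answer is (12 - 6*s)/(2*s^3 - 6*s^2 + 9*s + 2).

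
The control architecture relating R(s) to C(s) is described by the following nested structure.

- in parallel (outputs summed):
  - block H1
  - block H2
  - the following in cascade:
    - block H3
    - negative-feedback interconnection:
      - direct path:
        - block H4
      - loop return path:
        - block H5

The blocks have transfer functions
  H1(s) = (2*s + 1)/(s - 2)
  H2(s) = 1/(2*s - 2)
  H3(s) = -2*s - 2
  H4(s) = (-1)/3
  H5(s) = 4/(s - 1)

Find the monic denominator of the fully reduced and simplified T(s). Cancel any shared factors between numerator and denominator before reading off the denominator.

Answer: s^3 - 16*s^2/3 + 9*s - 14/3

Working:
Step 1: apply the feedback formula to H4, H5: (1 - s)/(3*s - 7)
Step 2: reduce the series chain H3, [H4/(1+H4*H5)]: (2*s^2 - 2)/(3*s - 7)
Step 3: reduce the parallel group H1, H2, (H3*[H4/(1+H4*H5)]): (4*s^4 - 27*s^2 + 7*s + 20)/(6*s^3 - 32*s^2 + 54*s - 28)
T(s) is the step-3 result (common factors already cancelled). Leading coefficient of the denominator: 6. Divide through by 6 for the monic polynomial.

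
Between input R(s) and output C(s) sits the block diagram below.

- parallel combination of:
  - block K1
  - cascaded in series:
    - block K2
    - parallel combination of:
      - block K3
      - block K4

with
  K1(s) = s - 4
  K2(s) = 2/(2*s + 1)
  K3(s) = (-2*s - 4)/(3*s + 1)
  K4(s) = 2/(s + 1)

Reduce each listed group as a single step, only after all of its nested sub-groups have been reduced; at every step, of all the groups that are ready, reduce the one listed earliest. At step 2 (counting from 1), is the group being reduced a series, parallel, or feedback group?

[1] add K3, K4 (parallel)
[2] series reduction of K2, (K3+K4)
[3] combine K1, (K2*(K3+K4)) in parallel
At step 2 the group reduced is series.

Final answer: series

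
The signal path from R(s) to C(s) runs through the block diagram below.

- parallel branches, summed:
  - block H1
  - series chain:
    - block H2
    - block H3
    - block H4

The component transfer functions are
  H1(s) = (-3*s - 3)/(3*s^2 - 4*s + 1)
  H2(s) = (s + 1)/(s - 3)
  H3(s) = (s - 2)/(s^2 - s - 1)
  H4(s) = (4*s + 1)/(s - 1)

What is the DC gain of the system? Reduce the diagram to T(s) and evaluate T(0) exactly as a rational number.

Step 1: multiply H2, H3, H4 (series): (4*s^3 - 3*s^2 - 9*s - 2)/(s^4 - 5*s^3 + 6*s^2 + s - 3)
Step 2: sum the parallel branches H1, (H2*H3*H4): (9*s^4 - 4*s^3 - 18*s^2 - 12*s - 7)/(3*s^5 - 16*s^4 + 23*s^3 - 3*s^2 - 10*s + 3)
DC gain: substitute s = 0 into T(s) from step 2: T(0) = -7/3.

Therefore the answer is -7/3.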